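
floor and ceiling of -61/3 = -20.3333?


-61/3 = -20.3333
floor = -21
ceil = -20

floor = -21, ceil = -20


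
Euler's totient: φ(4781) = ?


4781 = 7 × 683
Prime factors: 7, 683
φ(4781) = 4781 × (1-1/7) × (1-1/683)
= 4781 × 6/7 × 682/683 = 4092

φ(4781) = 4092


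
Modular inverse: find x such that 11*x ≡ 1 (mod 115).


Use the extended Euclidean algorithm on (115, 11); each row r = 115*s + 11*t:
r=115, s=1, t=0
r=11, s=0, t=1
q=10: r=5, s=1, t=-10   [115*(1) + 11*(-10) = 5]
q=2: r=1, s=-2, t=21   [115*(-2) + 11*(21) = 1]
q=5: r=0, s=11, t=-115   [115*(11) + 11*(-115) = 0]
GCD = 1 with t = 21, so 11*(21) ≡ 1 (mod 115)
Inverse = 21 mod 115 = 21
Check: 11 * 21 = 231 ≡ 1 (mod 115)

11^(-1) ≡ 21 (mod 115)


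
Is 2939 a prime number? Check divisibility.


Check divisors up to sqrt(2939) = 54.2125
No divisors found.
2939 is prime.

Yes, 2939 is prime


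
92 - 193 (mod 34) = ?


92 - 193 = -101
-101 mod 34 = 1


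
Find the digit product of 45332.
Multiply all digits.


4 × 5 × 3 × 3 × 2 = 360


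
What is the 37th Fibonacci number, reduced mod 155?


F(k) mod 155 for k=1..37:
1, 1, 2, 3, 5, 8, 13, 21, 34, 55, 89, 144, 78, 67, 145, 57, 47, 104, 151, 100, 96, 41, 137, 23, 5, 28, 33, 61, 94, 0, 94, 94, 33, 127, 5, 132, 137
F(37) mod 155 = 137


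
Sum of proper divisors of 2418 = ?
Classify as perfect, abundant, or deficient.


Proper divisors: 1, 2, 3, 6, 13, 26, 31, 39, 62, 78, 93, 186, 403, 806, 1209
Sum = 1 + 2 + 3 + 6 + 13 + 26 + 31 + 39 + 62 + 78 + 93 + 186 + 403 + 806 + 1209 = 2958
2958 > 2418 → abundant

s(2418) = 2958 (abundant)


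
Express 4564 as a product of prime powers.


4564 / 2 = 2282
2282 / 2 = 1141
1141 / 7 = 163
163 / 163 = 1
4564 = 2^2 × 7 × 163


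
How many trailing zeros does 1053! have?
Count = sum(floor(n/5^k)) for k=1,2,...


floor(1053/5) = 210
floor(1053/25) = 42
floor(1053/125) = 8
floor(1053/625) = 1
Total = 261

261 trailing zeros


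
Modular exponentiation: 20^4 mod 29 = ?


20^1 mod 29 = 20
20^2 mod 29 = 23
20^3 mod 29 = 25
20^4 mod 29 = 7


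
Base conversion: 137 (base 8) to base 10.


137 (base 8) = 95 (decimal)
95 (decimal) = 95 (base 10)


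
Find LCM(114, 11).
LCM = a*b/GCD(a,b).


GCD(114, 11) = 1
LCM = 114*11/1 = 1254/1 = 1254

LCM = 1254


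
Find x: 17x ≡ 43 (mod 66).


GCD(17, 66) = 1, unique solution
a^(-1) mod 66 = 35
x = 35 * 43 mod 66 = 53

x ≡ 53 (mod 66)


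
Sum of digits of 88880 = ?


8 + 8 + 8 + 8 + 0 = 32


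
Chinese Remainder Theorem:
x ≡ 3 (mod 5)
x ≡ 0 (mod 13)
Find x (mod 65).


M = 5*13 = 65
M1 = M/5 = 13, M2 = M/13 = 5
M1^(-1) mod 5 = 2, M2^(-1) mod 13 = 8
x = 3*13*2 + 0*5*8 = 78
78 mod 65 = 13
Check: 13 mod 5 = 3 ✓, 13 mod 13 = 0 ✓

x ≡ 13 (mod 65)


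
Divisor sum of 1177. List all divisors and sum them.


Divisors of 1177: 1, 11, 107, 1177
Sum = 1 + 11 + 107 + 1177 = 1296

σ(1177) = 1296


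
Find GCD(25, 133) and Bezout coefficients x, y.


Tabular extended Euclidean (each row: r = 25*s + 133*t):
r=25, s=1, t=0
r=133, s=0, t=1
q=0: r=25, s=1, t=0   [25*(1) + 133*(0) = 25]
q=5: r=8, s=-5, t=1   [25*(-5) + 133*(1) = 8]
q=3: r=1, s=16, t=-3   [25*(16) + 133*(-3) = 1]
q=8: r=0, s=-133, t=25   [25*(-133) + 133*(25) = 0]
GCD = 1; from the row with r=1: x=16, y=-3
Check: 25*(16) + 133*(-3) = 400 - 399 = 1

GCD = 1, x = 16, y = -3


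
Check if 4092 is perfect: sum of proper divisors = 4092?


Proper divisors of 4092: 1, 2, 3, 4, 6, 11, 12, 22, 31, 33, 44, 62, 66, 93, 124, 132, 186, 341, 372, 682, 1023, 1364, 2046
Sum = 1 + 2 + 3 + 4 + 6 + 11 + 12 + 22 + 31 + 33 + 44 + 62 + 66 + 93 + 124 + 132 + 186 + 341 + 372 + 682 + 1023 + 1364 + 2046 = 6660

No, 4092 is not perfect (6660 ≠ 4092)


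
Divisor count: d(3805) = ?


3805 = 5^1 × 761^1
d(3805) = (1+1) × (1+1) = 4

4 divisors


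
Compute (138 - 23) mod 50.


138 - 23 = 115
115 mod 50 = 15


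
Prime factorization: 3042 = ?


3042 / 2 = 1521
1521 / 3 = 507
507 / 3 = 169
169 / 13 = 13
13 / 13 = 1
3042 = 2 × 3^2 × 13^2


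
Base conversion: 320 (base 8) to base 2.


320 (base 8) = 208 (decimal)
208 (decimal) = 11010000 (base 2)


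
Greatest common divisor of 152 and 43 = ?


152 = 3 * 43 + 23
43 = 1 * 23 + 20
23 = 1 * 20 + 3
20 = 6 * 3 + 2
3 = 1 * 2 + 1
2 = 2 * 1 + 0
GCD = 1


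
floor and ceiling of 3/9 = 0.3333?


3/9 = 0.3333
floor = 0
ceil = 1

floor = 0, ceil = 1


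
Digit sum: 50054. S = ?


5 + 0 + 0 + 5 + 4 = 14


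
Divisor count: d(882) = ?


882 = 2^1 × 3^2 × 7^2
d(882) = (1+1) × (2+1) × (2+1) = 18

18 divisors


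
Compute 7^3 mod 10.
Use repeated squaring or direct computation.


7^1 mod 10 = 7
7^2 mod 10 = 9
7^3 mod 10 = 3


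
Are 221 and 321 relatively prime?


Euclidean algorithm:
321 = 1 * 221 + 100
221 = 2 * 100 + 21
100 = 4 * 21 + 16
21 = 1 * 16 + 5
16 = 3 * 5 + 1
5 = 5 * 1 + 0
GCD(221, 321) = 1

Yes, coprime (GCD = 1)


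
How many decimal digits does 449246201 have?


449246201 has 9 digits in base 10
floor(log10(449246201)) + 1 = floor(8.6525) + 1 = 9

9 digits (base 10)


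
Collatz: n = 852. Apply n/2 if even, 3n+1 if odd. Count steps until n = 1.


852 → 426 → 213 → 640 → 320 → 160 → 80 → 40 → 20 → 10 → 5 → 16 → 8 → 4 → 2 → 1
Total steps = 15

15 steps


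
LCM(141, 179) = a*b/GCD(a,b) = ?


GCD(141, 179) = 1
LCM = 141*179/1 = 25239/1 = 25239

LCM = 25239


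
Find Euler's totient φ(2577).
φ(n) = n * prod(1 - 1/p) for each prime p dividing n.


2577 = 3 × 859
Prime factors: 3, 859
φ(2577) = 2577 × (1-1/3) × (1-1/859)
= 2577 × 2/3 × 858/859 = 1716

φ(2577) = 1716


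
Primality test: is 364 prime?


364 / 2 = 182 (exact division)
364 is NOT prime.

No, 364 is not prime


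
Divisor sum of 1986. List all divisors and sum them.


Divisors of 1986: 1, 2, 3, 6, 331, 662, 993, 1986
Sum = 1 + 2 + 3 + 6 + 331 + 662 + 993 + 1986 = 3984

σ(1986) = 3984


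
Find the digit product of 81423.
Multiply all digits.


8 × 1 × 4 × 2 × 3 = 192


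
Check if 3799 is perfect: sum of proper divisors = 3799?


Proper divisors of 3799: 1, 29, 131
Sum = 1 + 29 + 131 = 161

No, 3799 is not perfect (161 ≠ 3799)


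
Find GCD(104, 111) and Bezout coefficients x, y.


Tabular extended Euclidean (each row: r = 104*s + 111*t):
r=104, s=1, t=0
r=111, s=0, t=1
q=0: r=104, s=1, t=0   [104*(1) + 111*(0) = 104]
q=1: r=7, s=-1, t=1   [104*(-1) + 111*(1) = 7]
q=14: r=6, s=15, t=-14   [104*(15) + 111*(-14) = 6]
q=1: r=1, s=-16, t=15   [104*(-16) + 111*(15) = 1]
q=6: r=0, s=111, t=-104   [104*(111) + 111*(-104) = 0]
GCD = 1; from the row with r=1: x=-16, y=15
Check: 104*(-16) + 111*(15) = -1664 + 1665 = 1

GCD = 1, x = -16, y = 15


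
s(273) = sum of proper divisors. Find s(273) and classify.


Proper divisors: 1, 3, 7, 13, 21, 39, 91
Sum = 1 + 3 + 7 + 13 + 21 + 39 + 91 = 175
175 < 273 → deficient

s(273) = 175 (deficient)


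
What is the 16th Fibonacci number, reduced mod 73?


F(k) mod 73 for k=1..16:
1, 1, 2, 3, 5, 8, 13, 21, 34, 55, 16, 71, 14, 12, 26, 38
F(16) mod 73 = 38


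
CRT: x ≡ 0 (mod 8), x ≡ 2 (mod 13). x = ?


M = 8*13 = 104
M1 = M/8 = 13, M2 = M/13 = 8
M1^(-1) mod 8 = 5, M2^(-1) mod 13 = 5
x = 0*13*5 + 2*8*5 = 80
80 mod 104 = 80
Check: 80 mod 8 = 0 ✓, 80 mod 13 = 2 ✓

x ≡ 80 (mod 104)


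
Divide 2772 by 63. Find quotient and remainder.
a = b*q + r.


2772 = 63 * 44 + 0
Check: 2772 + 0 = 2772

q = 44, r = 0


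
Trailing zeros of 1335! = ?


floor(1335/5) = 267
floor(1335/25) = 53
floor(1335/125) = 10
floor(1335/625) = 2
Total = 332

332 trailing zeros


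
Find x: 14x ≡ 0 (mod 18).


GCD(14, 18) = 2 divides 0
Divide: 7x ≡ 0 (mod 9)
x ≡ 0 (mod 9)


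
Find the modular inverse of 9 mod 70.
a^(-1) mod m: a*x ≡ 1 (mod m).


Use the extended Euclidean algorithm on (70, 9); each row r = 70*s + 9*t:
r=70, s=1, t=0
r=9, s=0, t=1
q=7: r=7, s=1, t=-7   [70*(1) + 9*(-7) = 7]
q=1: r=2, s=-1, t=8   [70*(-1) + 9*(8) = 2]
q=3: r=1, s=4, t=-31   [70*(4) + 9*(-31) = 1]
q=2: r=0, s=-9, t=70   [70*(-9) + 9*(70) = 0]
GCD = 1 with t = -31, so 9*(-31) ≡ 1 (mod 70)
Inverse = -31 mod 70 = 39
Check: 9 * 39 = 351 ≡ 1 (mod 70)

9^(-1) ≡ 39 (mod 70)


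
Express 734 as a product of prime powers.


734 / 2 = 367
367 / 367 = 1
734 = 2 × 367


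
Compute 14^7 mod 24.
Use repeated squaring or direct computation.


14^1 mod 24 = 14
14^2 mod 24 = 4
14^3 mod 24 = 8
14^4 mod 24 = 16
14^5 mod 24 = 8
14^6 mod 24 = 16
14^7 mod 24 = 8


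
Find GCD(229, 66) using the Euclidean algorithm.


229 = 3 * 66 + 31
66 = 2 * 31 + 4
31 = 7 * 4 + 3
4 = 1 * 3 + 1
3 = 3 * 1 + 0
GCD = 1


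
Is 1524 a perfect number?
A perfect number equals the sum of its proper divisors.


Proper divisors of 1524: 1, 2, 3, 4, 6, 12, 127, 254, 381, 508, 762
Sum = 1 + 2 + 3 + 4 + 6 + 12 + 127 + 254 + 381 + 508 + 762 = 2060

No, 1524 is not perfect (2060 ≠ 1524)


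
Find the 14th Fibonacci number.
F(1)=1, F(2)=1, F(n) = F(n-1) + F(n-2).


Sequence: 1, 1, 2, 3, 5, 8, 13, 21, 34, 55, 89, 144, 233, 377
F(14) = 377


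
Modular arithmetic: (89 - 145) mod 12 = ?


89 - 145 = -56
-56 mod 12 = 4


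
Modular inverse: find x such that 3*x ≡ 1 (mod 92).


Use the extended Euclidean algorithm on (92, 3); each row r = 92*s + 3*t:
r=92, s=1, t=0
r=3, s=0, t=1
q=30: r=2, s=1, t=-30   [92*(1) + 3*(-30) = 2]
q=1: r=1, s=-1, t=31   [92*(-1) + 3*(31) = 1]
q=2: r=0, s=3, t=-92   [92*(3) + 3*(-92) = 0]
GCD = 1 with t = 31, so 3*(31) ≡ 1 (mod 92)
Inverse = 31 mod 92 = 31
Check: 3 * 31 = 93 ≡ 1 (mod 92)

3^(-1) ≡ 31 (mod 92)


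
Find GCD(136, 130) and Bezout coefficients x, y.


Tabular extended Euclidean (each row: r = 136*s + 130*t):
r=136, s=1, t=0
r=130, s=0, t=1
q=1: r=6, s=1, t=-1   [136*(1) + 130*(-1) = 6]
q=21: r=4, s=-21, t=22   [136*(-21) + 130*(22) = 4]
q=1: r=2, s=22, t=-23   [136*(22) + 130*(-23) = 2]
q=2: r=0, s=-65, t=68   [136*(-65) + 130*(68) = 0]
GCD = 2; from the row with r=2: x=22, y=-23
Check: 136*(22) + 130*(-23) = 2992 - 2990 = 2

GCD = 2, x = 22, y = -23


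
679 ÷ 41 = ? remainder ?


679 = 41 * 16 + 23
Check: 656 + 23 = 679

q = 16, r = 23


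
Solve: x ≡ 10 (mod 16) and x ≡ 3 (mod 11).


M = 16*11 = 176
M1 = M/16 = 11, M2 = M/11 = 16
M1^(-1) mod 16 = 3, M2^(-1) mod 11 = 9
x = 10*11*3 + 3*16*9 = 762
762 mod 176 = 58
Check: 58 mod 16 = 10 ✓, 58 mod 11 = 3 ✓

x ≡ 58 (mod 176)


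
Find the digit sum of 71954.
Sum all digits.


7 + 1 + 9 + 5 + 4 = 26


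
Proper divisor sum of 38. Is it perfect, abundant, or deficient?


Proper divisors: 1, 2, 19
Sum = 1 + 2 + 19 = 22
22 < 38 → deficient

s(38) = 22 (deficient)


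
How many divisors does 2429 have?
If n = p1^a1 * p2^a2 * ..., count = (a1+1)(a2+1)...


2429 = 7^1 × 347^1
d(2429) = (1+1) × (1+1) = 4

4 divisors


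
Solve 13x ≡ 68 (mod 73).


GCD(13, 73) = 1, unique solution
a^(-1) mod 73 = 45
x = 45 * 68 mod 73 = 67

x ≡ 67 (mod 73)


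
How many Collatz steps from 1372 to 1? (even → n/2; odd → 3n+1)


1372 → 686 → 343 → 1030 → 515 → 1546 → 773 → 2320 → 1160 → 580 → 290 → 145 → 436 → 218 → 109 → 328 → 164 → 82 → 41 → 124 → 62 → 31 → 94 → 47 → 142 → 71 → 214 → 107 → 322 → 161 → 484 → 242 → 121 → 364 → 182 → 91 → 274 → 137 → 412 → 206 → 103 → 310 → 155 → 466 → 233 → 700 → 350 → 175 → 526 → 263 → 790 → 395 → 1186 → 593 → 1780 → 890 → 445 → 1336 → 668 → 334 → 167 → 502 → 251 → 754 → 377 → 1132 → 566 → 283 → 850 → 425 → 1276 → 638 → 319 → 958 → 479 → 1438 → 719 → 2158 → 1079 → 3238 → 1619 → 4858 → 2429 → 7288 → 3644 → 1822 → 911 → 2734 → 1367 → 4102 → 2051 → 6154 → 3077 → 9232 → 4616 → 2308 → 1154 → 577 → 1732 → 866 → 433 → 1300 → 650 → 325 → 976 → 488 → 244 → 122 → 61 → 184 → 92 → 46 → 23 → 70 → 35 → 106 → 53 → 160 → 80 → 40 → 20 → 10 → 5 → 16 → 8 → 4 → 2 → 1
Total steps = 127

127 steps


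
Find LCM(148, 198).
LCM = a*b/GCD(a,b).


GCD(148, 198) = 2
LCM = 148*198/2 = 29304/2 = 14652

LCM = 14652


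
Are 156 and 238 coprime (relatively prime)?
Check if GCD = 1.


Euclidean algorithm:
238 = 1 * 156 + 82
156 = 1 * 82 + 74
82 = 1 * 74 + 8
74 = 9 * 8 + 2
8 = 4 * 2 + 0
GCD(156, 238) = 2

No, not coprime (GCD = 2)


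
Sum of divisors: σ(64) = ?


Divisors of 64: 1, 2, 4, 8, 16, 32, 64
Sum = 1 + 2 + 4 + 8 + 16 + 32 + 64 = 127

σ(64) = 127


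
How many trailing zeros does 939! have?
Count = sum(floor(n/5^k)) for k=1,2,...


floor(939/5) = 187
floor(939/25) = 37
floor(939/125) = 7
floor(939/625) = 1
Total = 232

232 trailing zeros


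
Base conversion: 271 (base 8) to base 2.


271 (base 8) = 185 (decimal)
185 (decimal) = 10111001 (base 2)


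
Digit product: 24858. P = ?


2 × 4 × 8 × 5 × 8 = 2560


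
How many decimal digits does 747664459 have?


747664459 has 9 digits in base 10
floor(log10(747664459)) + 1 = floor(8.8737) + 1 = 9

9 digits (base 10)


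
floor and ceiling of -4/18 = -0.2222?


-4/18 = -0.2222
floor = -1
ceil = 0

floor = -1, ceil = 0


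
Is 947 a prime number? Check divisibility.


Check divisors up to sqrt(947) = 30.7734
No divisors found.
947 is prime.

Yes, 947 is prime


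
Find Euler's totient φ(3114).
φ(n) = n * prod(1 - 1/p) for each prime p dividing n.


3114 = 2 × 3^2 × 173
Prime factors: 2, 3, 173
φ(3114) = 3114 × (1-1/2) × (1-1/3) × (1-1/173)
= 3114 × 1/2 × 2/3 × 172/173 = 1032

φ(3114) = 1032


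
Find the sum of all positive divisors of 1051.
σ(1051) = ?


Divisors of 1051: 1, 1051
Sum = 1 + 1051 = 1052

σ(1051) = 1052


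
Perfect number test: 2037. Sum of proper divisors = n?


Proper divisors of 2037: 1, 3, 7, 21, 97, 291, 679
Sum = 1 + 3 + 7 + 21 + 97 + 291 + 679 = 1099

No, 2037 is not perfect (1099 ≠ 2037)


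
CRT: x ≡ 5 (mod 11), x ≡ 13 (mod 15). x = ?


M = 11*15 = 165
M1 = M/11 = 15, M2 = M/15 = 11
M1^(-1) mod 11 = 3, M2^(-1) mod 15 = 11
x = 5*15*3 + 13*11*11 = 1798
1798 mod 165 = 148
Check: 148 mod 11 = 5 ✓, 148 mod 15 = 13 ✓

x ≡ 148 (mod 165)


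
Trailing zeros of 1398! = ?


floor(1398/5) = 279
floor(1398/25) = 55
floor(1398/125) = 11
floor(1398/625) = 2
Total = 347

347 trailing zeros


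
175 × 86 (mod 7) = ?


175 × 86 = 15050
15050 mod 7 = 0


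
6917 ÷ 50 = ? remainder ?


6917 = 50 * 138 + 17
Check: 6900 + 17 = 6917

q = 138, r = 17


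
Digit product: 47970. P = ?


4 × 7 × 9 × 7 × 0 = 0


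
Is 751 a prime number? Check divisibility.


Check divisors up to sqrt(751) = 27.4044
No divisors found.
751 is prime.

Yes, 751 is prime


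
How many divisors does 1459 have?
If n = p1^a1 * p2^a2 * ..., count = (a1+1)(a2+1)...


1459 = 1459^1
d(1459) = (1+1) = 2

2 divisors


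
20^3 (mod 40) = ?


20^1 mod 40 = 20
20^2 mod 40 = 0
20^3 mod 40 = 0


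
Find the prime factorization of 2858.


2858 / 2 = 1429
1429 / 1429 = 1
2858 = 2 × 1429


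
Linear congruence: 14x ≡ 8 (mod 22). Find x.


GCD(14, 22) = 2 divides 8
Divide: 7x ≡ 4 (mod 11)
x ≡ 10 (mod 11)


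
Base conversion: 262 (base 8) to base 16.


262 (base 8) = 178 (decimal)
178 (decimal) = B2 (base 16)


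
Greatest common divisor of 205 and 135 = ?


205 = 1 * 135 + 70
135 = 1 * 70 + 65
70 = 1 * 65 + 5
65 = 13 * 5 + 0
GCD = 5


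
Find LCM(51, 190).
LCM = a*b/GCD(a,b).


GCD(51, 190) = 1
LCM = 51*190/1 = 9690/1 = 9690

LCM = 9690


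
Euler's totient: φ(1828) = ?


1828 = 2^2 × 457
Prime factors: 2, 457
φ(1828) = 1828 × (1-1/2) × (1-1/457)
= 1828 × 1/2 × 456/457 = 912

φ(1828) = 912


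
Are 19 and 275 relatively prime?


Euclidean algorithm:
275 = 14 * 19 + 9
19 = 2 * 9 + 1
9 = 9 * 1 + 0
GCD(19, 275) = 1

Yes, coprime (GCD = 1)


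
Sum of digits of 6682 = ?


6 + 6 + 8 + 2 = 22


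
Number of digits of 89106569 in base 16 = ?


89106569 in base 16 = 54FA889
Number of digits = 7

7 digits (base 16)


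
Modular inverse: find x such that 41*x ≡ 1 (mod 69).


Use the extended Euclidean algorithm on (69, 41); each row r = 69*s + 41*t:
r=69, s=1, t=0
r=41, s=0, t=1
q=1: r=28, s=1, t=-1   [69*(1) + 41*(-1) = 28]
q=1: r=13, s=-1, t=2   [69*(-1) + 41*(2) = 13]
q=2: r=2, s=3, t=-5   [69*(3) + 41*(-5) = 2]
q=6: r=1, s=-19, t=32   [69*(-19) + 41*(32) = 1]
q=2: r=0, s=41, t=-69   [69*(41) + 41*(-69) = 0]
GCD = 1 with t = 32, so 41*(32) ≡ 1 (mod 69)
Inverse = 32 mod 69 = 32
Check: 41 * 32 = 1312 ≡ 1 (mod 69)

41^(-1) ≡ 32 (mod 69)


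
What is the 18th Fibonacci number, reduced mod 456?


F(k) mod 456 for k=1..18:
1, 1, 2, 3, 5, 8, 13, 21, 34, 55, 89, 144, 233, 377, 154, 75, 229, 304
F(18) mod 456 = 304


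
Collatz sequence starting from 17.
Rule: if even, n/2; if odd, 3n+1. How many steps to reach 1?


17 → 52 → 26 → 13 → 40 → 20 → 10 → 5 → 16 → 8 → 4 → 2 → 1
Total steps = 12

12 steps


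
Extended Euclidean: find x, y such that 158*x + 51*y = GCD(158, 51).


Tabular extended Euclidean (each row: r = 158*s + 51*t):
r=158, s=1, t=0
r=51, s=0, t=1
q=3: r=5, s=1, t=-3   [158*(1) + 51*(-3) = 5]
q=10: r=1, s=-10, t=31   [158*(-10) + 51*(31) = 1]
q=5: r=0, s=51, t=-158   [158*(51) + 51*(-158) = 0]
GCD = 1; from the row with r=1: x=-10, y=31
Check: 158*(-10) + 51*(31) = -1580 + 1581 = 1

GCD = 1, x = -10, y = 31


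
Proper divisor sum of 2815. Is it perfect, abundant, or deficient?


Proper divisors: 1, 5, 563
Sum = 1 + 5 + 563 = 569
569 < 2815 → deficient

s(2815) = 569 (deficient)


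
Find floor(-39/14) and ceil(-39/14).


-39/14 = -2.7857
floor = -3
ceil = -2

floor = -3, ceil = -2


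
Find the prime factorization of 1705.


1705 / 5 = 341
341 / 11 = 31
31 / 31 = 1
1705 = 5 × 11 × 31


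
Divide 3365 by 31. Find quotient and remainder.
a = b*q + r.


3365 = 31 * 108 + 17
Check: 3348 + 17 = 3365

q = 108, r = 17


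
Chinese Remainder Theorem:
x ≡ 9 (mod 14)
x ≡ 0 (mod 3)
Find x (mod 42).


M = 14*3 = 42
M1 = M/14 = 3, M2 = M/3 = 14
M1^(-1) mod 14 = 5, M2^(-1) mod 3 = 2
x = 9*3*5 + 0*14*2 = 135
135 mod 42 = 9
Check: 9 mod 14 = 9 ✓, 9 mod 3 = 0 ✓

x ≡ 9 (mod 42)


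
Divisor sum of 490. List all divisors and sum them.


Divisors of 490: 1, 2, 5, 7, 10, 14, 35, 49, 70, 98, 245, 490
Sum = 1 + 2 + 5 + 7 + 10 + 14 + 35 + 49 + 70 + 98 + 245 + 490 = 1026

σ(490) = 1026


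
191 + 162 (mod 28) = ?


191 + 162 = 353
353 mod 28 = 17


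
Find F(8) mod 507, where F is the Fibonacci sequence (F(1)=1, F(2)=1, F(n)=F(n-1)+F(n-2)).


F(k) mod 507 for k=1..8:
1, 1, 2, 3, 5, 8, 13, 21
F(8) mod 507 = 21


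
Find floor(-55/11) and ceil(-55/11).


-55/11 = -5.0000
floor = -5
ceil = -5

floor = -5, ceil = -5


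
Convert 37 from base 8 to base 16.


37 (base 8) = 31 (decimal)
31 (decimal) = 1F (base 16)


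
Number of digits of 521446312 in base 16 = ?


521446312 in base 16 = 1F14A3A8
Number of digits = 8

8 digits (base 16)


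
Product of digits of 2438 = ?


2 × 4 × 3 × 8 = 192


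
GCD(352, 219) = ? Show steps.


352 = 1 * 219 + 133
219 = 1 * 133 + 86
133 = 1 * 86 + 47
86 = 1 * 47 + 39
47 = 1 * 39 + 8
39 = 4 * 8 + 7
8 = 1 * 7 + 1
7 = 7 * 1 + 0
GCD = 1


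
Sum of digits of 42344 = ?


4 + 2 + 3 + 4 + 4 = 17


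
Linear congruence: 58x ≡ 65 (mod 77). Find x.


GCD(58, 77) = 1, unique solution
a^(-1) mod 77 = 4
x = 4 * 65 mod 77 = 29

x ≡ 29 (mod 77)


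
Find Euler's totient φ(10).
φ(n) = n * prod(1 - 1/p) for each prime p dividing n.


10 = 2 × 5
Prime factors: 2, 5
φ(10) = 10 × (1-1/2) × (1-1/5)
= 10 × 1/2 × 4/5 = 4

φ(10) = 4


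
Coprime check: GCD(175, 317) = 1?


Euclidean algorithm:
317 = 1 * 175 + 142
175 = 1 * 142 + 33
142 = 4 * 33 + 10
33 = 3 * 10 + 3
10 = 3 * 3 + 1
3 = 3 * 1 + 0
GCD(175, 317) = 1

Yes, coprime (GCD = 1)


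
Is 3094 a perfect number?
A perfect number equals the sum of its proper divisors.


Proper divisors of 3094: 1, 2, 7, 13, 14, 17, 26, 34, 91, 119, 182, 221, 238, 442, 1547
Sum = 1 + 2 + 7 + 13 + 14 + 17 + 26 + 34 + 91 + 119 + 182 + 221 + 238 + 442 + 1547 = 2954

No, 3094 is not perfect (2954 ≠ 3094)


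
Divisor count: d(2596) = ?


2596 = 2^2 × 11^1 × 59^1
d(2596) = (2+1) × (1+1) × (1+1) = 12

12 divisors


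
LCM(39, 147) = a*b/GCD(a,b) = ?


GCD(39, 147) = 3
LCM = 39*147/3 = 5733/3 = 1911

LCM = 1911


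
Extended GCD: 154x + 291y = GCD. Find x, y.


Tabular extended Euclidean (each row: r = 154*s + 291*t):
r=154, s=1, t=0
r=291, s=0, t=1
q=0: r=154, s=1, t=0   [154*(1) + 291*(0) = 154]
q=1: r=137, s=-1, t=1   [154*(-1) + 291*(1) = 137]
q=1: r=17, s=2, t=-1   [154*(2) + 291*(-1) = 17]
q=8: r=1, s=-17, t=9   [154*(-17) + 291*(9) = 1]
q=17: r=0, s=291, t=-154   [154*(291) + 291*(-154) = 0]
GCD = 1; from the row with r=1: x=-17, y=9
Check: 154*(-17) + 291*(9) = -2618 + 2619 = 1

GCD = 1, x = -17, y = 9


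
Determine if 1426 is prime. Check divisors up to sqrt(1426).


1426 / 2 = 713 (exact division)
1426 is NOT prime.

No, 1426 is not prime


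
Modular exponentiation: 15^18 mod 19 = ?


15^1 mod 19 = 15
15^2 mod 19 = 16
15^3 mod 19 = 12
15^4 mod 19 = 9
15^5 mod 19 = 2
15^6 mod 19 = 11
15^7 mod 19 = 13
15^8 mod 19 = 5
15^9 mod 19 = 18
15^10 mod 19 = 4
15^11 mod 19 = 3
15^12 mod 19 = 7
15^13 mod 19 = 10
15^14 mod 19 = 17
15^15 mod 19 = 8
15^16 mod 19 = 6
15^17 mod 19 = 14
15^18 mod 19 = 1


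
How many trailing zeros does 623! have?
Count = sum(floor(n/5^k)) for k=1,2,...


floor(623/5) = 124
floor(623/25) = 24
floor(623/125) = 4
Total = 152

152 trailing zeros


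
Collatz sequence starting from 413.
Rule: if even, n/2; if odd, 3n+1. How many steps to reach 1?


413 → 1240 → 620 → 310 → 155 → 466 → 233 → 700 → 350 → 175 → 526 → 263 → 790 → 395 → 1186 → 593 → 1780 → 890 → 445 → 1336 → 668 → 334 → 167 → 502 → 251 → 754 → 377 → 1132 → 566 → 283 → 850 → 425 → 1276 → 638 → 319 → 958 → 479 → 1438 → 719 → 2158 → 1079 → 3238 → 1619 → 4858 → 2429 → 7288 → 3644 → 1822 → 911 → 2734 → 1367 → 4102 → 2051 → 6154 → 3077 → 9232 → 4616 → 2308 → 1154 → 577 → 1732 → 866 → 433 → 1300 → 650 → 325 → 976 → 488 → 244 → 122 → 61 → 184 → 92 → 46 → 23 → 70 → 35 → 106 → 53 → 160 → 80 → 40 → 20 → 10 → 5 → 16 → 8 → 4 → 2 → 1
Total steps = 89

89 steps


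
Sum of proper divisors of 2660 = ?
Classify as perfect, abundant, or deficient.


Proper divisors: 1, 2, 4, 5, 7, 10, 14, 19, 20, 28, 35, 38, 70, 76, 95, 133, 140, 190, 266, 380, 532, 665, 1330
Sum = 1 + 2 + 4 + 5 + 7 + 10 + 14 + 19 + 20 + 28 + 35 + 38 + 70 + 76 + 95 + 133 + 140 + 190 + 266 + 380 + 532 + 665 + 1330 = 4060
4060 > 2660 → abundant

s(2660) = 4060 (abundant)


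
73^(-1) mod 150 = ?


Use the extended Euclidean algorithm on (150, 73); each row r = 150*s + 73*t:
r=150, s=1, t=0
r=73, s=0, t=1
q=2: r=4, s=1, t=-2   [150*(1) + 73*(-2) = 4]
q=18: r=1, s=-18, t=37   [150*(-18) + 73*(37) = 1]
q=4: r=0, s=73, t=-150   [150*(73) + 73*(-150) = 0]
GCD = 1 with t = 37, so 73*(37) ≡ 1 (mod 150)
Inverse = 37 mod 150 = 37
Check: 73 * 37 = 2701 ≡ 1 (mod 150)

73^(-1) ≡ 37 (mod 150)


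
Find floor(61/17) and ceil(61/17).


61/17 = 3.5882
floor = 3
ceil = 4

floor = 3, ceil = 4


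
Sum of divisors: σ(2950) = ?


Divisors of 2950: 1, 2, 5, 10, 25, 50, 59, 118, 295, 590, 1475, 2950
Sum = 1 + 2 + 5 + 10 + 25 + 50 + 59 + 118 + 295 + 590 + 1475 + 2950 = 5580

σ(2950) = 5580


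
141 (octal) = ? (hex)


141 (base 8) = 97 (decimal)
97 (decimal) = 61 (base 16)


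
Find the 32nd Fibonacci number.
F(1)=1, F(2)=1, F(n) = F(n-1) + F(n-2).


Sequence: 1, 1, 2, 3, 5, 8, 13, 21, 34, 55, 89, 144, 233, 377, 610, 987, 1597, 2584, 4181, 6765, 10946, 17711, 28657, 46368, 75025, 121393, 196418, 317811, 514229, 832040, 1346269, 2178309
F(32) = 2178309


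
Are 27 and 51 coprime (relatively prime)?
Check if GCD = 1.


Euclidean algorithm:
51 = 1 * 27 + 24
27 = 1 * 24 + 3
24 = 8 * 3 + 0
GCD(27, 51) = 3

No, not coprime (GCD = 3)


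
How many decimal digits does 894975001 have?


894975001 has 9 digits in base 10
floor(log10(894975001)) + 1 = floor(8.9518) + 1 = 9

9 digits (base 10)


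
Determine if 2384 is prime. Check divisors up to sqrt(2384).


2384 / 2 = 1192 (exact division)
2384 is NOT prime.

No, 2384 is not prime


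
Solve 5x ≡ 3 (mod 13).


GCD(5, 13) = 1, unique solution
a^(-1) mod 13 = 8
x = 8 * 3 mod 13 = 11

x ≡ 11 (mod 13)


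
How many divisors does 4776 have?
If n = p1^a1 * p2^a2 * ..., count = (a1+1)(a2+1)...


4776 = 2^3 × 3^1 × 199^1
d(4776) = (3+1) × (1+1) × (1+1) = 16

16 divisors


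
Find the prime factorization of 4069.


4069 / 13 = 313
313 / 313 = 1
4069 = 13 × 313


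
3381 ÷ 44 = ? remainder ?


3381 = 44 * 76 + 37
Check: 3344 + 37 = 3381

q = 76, r = 37


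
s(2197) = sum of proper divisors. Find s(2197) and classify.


Proper divisors: 1, 13, 169
Sum = 1 + 13 + 169 = 183
183 < 2197 → deficient

s(2197) = 183 (deficient)


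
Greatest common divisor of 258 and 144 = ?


258 = 1 * 144 + 114
144 = 1 * 114 + 30
114 = 3 * 30 + 24
30 = 1 * 24 + 6
24 = 4 * 6 + 0
GCD = 6


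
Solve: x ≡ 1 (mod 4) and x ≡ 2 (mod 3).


M = 4*3 = 12
M1 = M/4 = 3, M2 = M/3 = 4
M1^(-1) mod 4 = 3, M2^(-1) mod 3 = 1
x = 1*3*3 + 2*4*1 = 17
17 mod 12 = 5
Check: 5 mod 4 = 1 ✓, 5 mod 3 = 2 ✓

x ≡ 5 (mod 12)


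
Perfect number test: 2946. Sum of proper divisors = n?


Proper divisors of 2946: 1, 2, 3, 6, 491, 982, 1473
Sum = 1 + 2 + 3 + 6 + 491 + 982 + 1473 = 2958

No, 2946 is not perfect (2958 ≠ 2946)


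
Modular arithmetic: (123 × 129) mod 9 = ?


123 × 129 = 15867
15867 mod 9 = 0


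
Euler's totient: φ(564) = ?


564 = 2^2 × 3 × 47
Prime factors: 2, 3, 47
φ(564) = 564 × (1-1/2) × (1-1/3) × (1-1/47)
= 564 × 1/2 × 2/3 × 46/47 = 184

φ(564) = 184


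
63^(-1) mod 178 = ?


Use the extended Euclidean algorithm on (178, 63); each row r = 178*s + 63*t:
r=178, s=1, t=0
r=63, s=0, t=1
q=2: r=52, s=1, t=-2   [178*(1) + 63*(-2) = 52]
q=1: r=11, s=-1, t=3   [178*(-1) + 63*(3) = 11]
q=4: r=8, s=5, t=-14   [178*(5) + 63*(-14) = 8]
q=1: r=3, s=-6, t=17   [178*(-6) + 63*(17) = 3]
q=2: r=2, s=17, t=-48   [178*(17) + 63*(-48) = 2]
q=1: r=1, s=-23, t=65   [178*(-23) + 63*(65) = 1]
q=2: r=0, s=63, t=-178   [178*(63) + 63*(-178) = 0]
GCD = 1 with t = 65, so 63*(65) ≡ 1 (mod 178)
Inverse = 65 mod 178 = 65
Check: 63 * 65 = 4095 ≡ 1 (mod 178)

63^(-1) ≡ 65 (mod 178)


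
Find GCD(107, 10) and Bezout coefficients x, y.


Tabular extended Euclidean (each row: r = 107*s + 10*t):
r=107, s=1, t=0
r=10, s=0, t=1
q=10: r=7, s=1, t=-10   [107*(1) + 10*(-10) = 7]
q=1: r=3, s=-1, t=11   [107*(-1) + 10*(11) = 3]
q=2: r=1, s=3, t=-32   [107*(3) + 10*(-32) = 1]
q=3: r=0, s=-10, t=107   [107*(-10) + 10*(107) = 0]
GCD = 1; from the row with r=1: x=3, y=-32
Check: 107*(3) + 10*(-32) = 321 - 320 = 1

GCD = 1, x = 3, y = -32


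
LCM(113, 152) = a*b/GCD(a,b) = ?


GCD(113, 152) = 1
LCM = 113*152/1 = 17176/1 = 17176

LCM = 17176


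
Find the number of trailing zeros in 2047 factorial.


floor(2047/5) = 409
floor(2047/25) = 81
floor(2047/125) = 16
floor(2047/625) = 3
Total = 509

509 trailing zeros


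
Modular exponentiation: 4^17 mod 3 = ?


4^1 mod 3 = 1
4^2 mod 3 = 1
4^3 mod 3 = 1
4^4 mod 3 = 1
4^5 mod 3 = 1
4^6 mod 3 = 1
4^7 mod 3 = 1
4^8 mod 3 = 1
4^9 mod 3 = 1
4^10 mod 3 = 1
4^11 mod 3 = 1
4^12 mod 3 = 1
4^13 mod 3 = 1
4^14 mod 3 = 1
4^15 mod 3 = 1
4^16 mod 3 = 1
4^17 mod 3 = 1


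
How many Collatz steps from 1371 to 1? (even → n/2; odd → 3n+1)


1371 → 4114 → 2057 → 6172 → 3086 → 1543 → 4630 → 2315 → 6946 → 3473 → 10420 → 5210 → 2605 → 7816 → 3908 → 1954 → 977 → 2932 → 1466 → 733 → 2200 → 1100 → 550 → 275 → 826 → 413 → 1240 → 620 → 310 → 155 → 466 → 233 → 700 → 350 → 175 → 526 → 263 → 790 → 395 → 1186 → 593 → 1780 → 890 → 445 → 1336 → 668 → 334 → 167 → 502 → 251 → 754 → 377 → 1132 → 566 → 283 → 850 → 425 → 1276 → 638 → 319 → 958 → 479 → 1438 → 719 → 2158 → 1079 → 3238 → 1619 → 4858 → 2429 → 7288 → 3644 → 1822 → 911 → 2734 → 1367 → 4102 → 2051 → 6154 → 3077 → 9232 → 4616 → 2308 → 1154 → 577 → 1732 → 866 → 433 → 1300 → 650 → 325 → 976 → 488 → 244 → 122 → 61 → 184 → 92 → 46 → 23 → 70 → 35 → 106 → 53 → 160 → 80 → 40 → 20 → 10 → 5 → 16 → 8 → 4 → 2 → 1
Total steps = 114

114 steps


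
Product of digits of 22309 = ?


2 × 2 × 3 × 0 × 9 = 0


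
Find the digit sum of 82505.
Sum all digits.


8 + 2 + 5 + 0 + 5 = 20


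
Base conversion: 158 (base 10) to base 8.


158 (base 10) = 158 (decimal)
158 (decimal) = 236 (base 8)


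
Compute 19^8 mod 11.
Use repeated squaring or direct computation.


19^1 mod 11 = 8
19^2 mod 11 = 9
19^3 mod 11 = 6
19^4 mod 11 = 4
19^5 mod 11 = 10
19^6 mod 11 = 3
19^7 mod 11 = 2
19^8 mod 11 = 5


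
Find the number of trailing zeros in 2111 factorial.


floor(2111/5) = 422
floor(2111/25) = 84
floor(2111/125) = 16
floor(2111/625) = 3
Total = 525

525 trailing zeros


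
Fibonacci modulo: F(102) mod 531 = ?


F(k) mod 531 for k=1..102:
1, 1, 2, 3, 5, 8, 13, 21, 34, 55, 89, 144, 233, 377, 79, 456, 4, 460, 464, 393, 326, 188, 514, 171, 154, 325, 479, 273, 221, 494, 184, 147, 331, 478, 278, 225, 503, 197, 169, 366, 4, 370, 374, 213, 56, 269, 325, 63, 388, 451, 308, 228, 5, 233, 238, 471, 178, 118, 296, 414, 179, 62, 241, 303, 13, 316, 329, 114, 443, 26, 469, 495, 433, 397, 299, 165, 464, 98, 31, 129, 160, 289, 449, 207, 125, 332, 457, 258, 184, 442, 95, 6, 101, 107, 208, 315, 523, 307, 299, 75, 374, 449
F(102) mod 531 = 449


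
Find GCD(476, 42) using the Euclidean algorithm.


476 = 11 * 42 + 14
42 = 3 * 14 + 0
GCD = 14


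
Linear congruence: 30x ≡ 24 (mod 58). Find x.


GCD(30, 58) = 2 divides 24
Divide: 15x ≡ 12 (mod 29)
x ≡ 24 (mod 29)


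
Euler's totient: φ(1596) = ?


1596 = 2^2 × 3 × 7 × 19
Prime factors: 2, 3, 7, 19
φ(1596) = 1596 × (1-1/2) × (1-1/3) × (1-1/7) × (1-1/19)
= 1596 × 1/2 × 2/3 × 6/7 × 18/19 = 432

φ(1596) = 432


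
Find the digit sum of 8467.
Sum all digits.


8 + 4 + 6 + 7 = 25


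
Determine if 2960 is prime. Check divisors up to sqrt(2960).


2960 / 2 = 1480 (exact division)
2960 is NOT prime.

No, 2960 is not prime


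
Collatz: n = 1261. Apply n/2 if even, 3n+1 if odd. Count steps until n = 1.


1261 → 3784 → 1892 → 946 → 473 → 1420 → 710 → 355 → 1066 → 533 → 1600 → 800 → 400 → 200 → 100 → 50 → 25 → 76 → 38 → 19 → 58 → 29 → 88 → 44 → 22 → 11 → 34 → 17 → 52 → 26 → 13 → 40 → 20 → 10 → 5 → 16 → 8 → 4 → 2 → 1
Total steps = 39

39 steps


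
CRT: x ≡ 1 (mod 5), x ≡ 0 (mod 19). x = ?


M = 5*19 = 95
M1 = M/5 = 19, M2 = M/19 = 5
M1^(-1) mod 5 = 4, M2^(-1) mod 19 = 4
x = 1*19*4 + 0*5*4 = 76
76 mod 95 = 76
Check: 76 mod 5 = 1 ✓, 76 mod 19 = 0 ✓

x ≡ 76 (mod 95)


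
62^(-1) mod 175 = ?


Use the extended Euclidean algorithm on (175, 62); each row r = 175*s + 62*t:
r=175, s=1, t=0
r=62, s=0, t=1
q=2: r=51, s=1, t=-2   [175*(1) + 62*(-2) = 51]
q=1: r=11, s=-1, t=3   [175*(-1) + 62*(3) = 11]
q=4: r=7, s=5, t=-14   [175*(5) + 62*(-14) = 7]
q=1: r=4, s=-6, t=17   [175*(-6) + 62*(17) = 4]
q=1: r=3, s=11, t=-31   [175*(11) + 62*(-31) = 3]
q=1: r=1, s=-17, t=48   [175*(-17) + 62*(48) = 1]
q=3: r=0, s=62, t=-175   [175*(62) + 62*(-175) = 0]
GCD = 1 with t = 48, so 62*(48) ≡ 1 (mod 175)
Inverse = 48 mod 175 = 48
Check: 62 * 48 = 2976 ≡ 1 (mod 175)

62^(-1) ≡ 48 (mod 175)


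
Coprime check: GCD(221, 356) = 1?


Euclidean algorithm:
356 = 1 * 221 + 135
221 = 1 * 135 + 86
135 = 1 * 86 + 49
86 = 1 * 49 + 37
49 = 1 * 37 + 12
37 = 3 * 12 + 1
12 = 12 * 1 + 0
GCD(221, 356) = 1

Yes, coprime (GCD = 1)


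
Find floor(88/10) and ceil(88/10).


88/10 = 8.8000
floor = 8
ceil = 9

floor = 8, ceil = 9


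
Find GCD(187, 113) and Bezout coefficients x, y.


Tabular extended Euclidean (each row: r = 187*s + 113*t):
r=187, s=1, t=0
r=113, s=0, t=1
q=1: r=74, s=1, t=-1   [187*(1) + 113*(-1) = 74]
q=1: r=39, s=-1, t=2   [187*(-1) + 113*(2) = 39]
q=1: r=35, s=2, t=-3   [187*(2) + 113*(-3) = 35]
q=1: r=4, s=-3, t=5   [187*(-3) + 113*(5) = 4]
q=8: r=3, s=26, t=-43   [187*(26) + 113*(-43) = 3]
q=1: r=1, s=-29, t=48   [187*(-29) + 113*(48) = 1]
q=3: r=0, s=113, t=-187   [187*(113) + 113*(-187) = 0]
GCD = 1; from the row with r=1: x=-29, y=48
Check: 187*(-29) + 113*(48) = -5423 + 5424 = 1

GCD = 1, x = -29, y = 48


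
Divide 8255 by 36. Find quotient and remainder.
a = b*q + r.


8255 = 36 * 229 + 11
Check: 8244 + 11 = 8255

q = 229, r = 11


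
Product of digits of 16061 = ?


1 × 6 × 0 × 6 × 1 = 0


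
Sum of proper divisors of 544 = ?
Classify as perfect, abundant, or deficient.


Proper divisors: 1, 2, 4, 8, 16, 17, 32, 34, 68, 136, 272
Sum = 1 + 2 + 4 + 8 + 16 + 17 + 32 + 34 + 68 + 136 + 272 = 590
590 > 544 → abundant

s(544) = 590 (abundant)


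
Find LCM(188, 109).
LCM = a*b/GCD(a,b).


GCD(188, 109) = 1
LCM = 188*109/1 = 20492/1 = 20492

LCM = 20492


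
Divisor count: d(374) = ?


374 = 2^1 × 11^1 × 17^1
d(374) = (1+1) × (1+1) × (1+1) = 8

8 divisors


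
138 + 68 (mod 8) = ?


138 + 68 = 206
206 mod 8 = 6


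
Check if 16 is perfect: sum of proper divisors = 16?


Proper divisors of 16: 1, 2, 4, 8
Sum = 1 + 2 + 4 + 8 = 15

No, 16 is not perfect (15 ≠ 16)


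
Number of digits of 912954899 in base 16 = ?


912954899 in base 16 = 366A9613
Number of digits = 8

8 digits (base 16)


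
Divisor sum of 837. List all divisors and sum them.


Divisors of 837: 1, 3, 9, 27, 31, 93, 279, 837
Sum = 1 + 3 + 9 + 27 + 31 + 93 + 279 + 837 = 1280

σ(837) = 1280


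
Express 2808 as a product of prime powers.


2808 / 2 = 1404
1404 / 2 = 702
702 / 2 = 351
351 / 3 = 117
117 / 3 = 39
39 / 3 = 13
13 / 13 = 1
2808 = 2^3 × 3^3 × 13


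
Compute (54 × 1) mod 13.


54 × 1 = 54
54 mod 13 = 2


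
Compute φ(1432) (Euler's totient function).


1432 = 2^3 × 179
Prime factors: 2, 179
φ(1432) = 1432 × (1-1/2) × (1-1/179)
= 1432 × 1/2 × 178/179 = 712

φ(1432) = 712


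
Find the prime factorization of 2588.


2588 / 2 = 1294
1294 / 2 = 647
647 / 647 = 1
2588 = 2^2 × 647


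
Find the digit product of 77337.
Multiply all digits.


7 × 7 × 3 × 3 × 7 = 3087


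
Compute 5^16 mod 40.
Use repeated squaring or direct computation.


5^1 mod 40 = 5
5^2 mod 40 = 25
5^3 mod 40 = 5
5^4 mod 40 = 25
5^5 mod 40 = 5
5^6 mod 40 = 25
5^7 mod 40 = 5
5^8 mod 40 = 25
5^9 mod 40 = 5
5^10 mod 40 = 25
5^11 mod 40 = 5
5^12 mod 40 = 25
5^13 mod 40 = 5
5^14 mod 40 = 25
5^15 mod 40 = 5
5^16 mod 40 = 25


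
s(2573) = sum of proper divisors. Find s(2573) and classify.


Proper divisors: 1, 31, 83
Sum = 1 + 31 + 83 = 115
115 < 2573 → deficient

s(2573) = 115 (deficient)


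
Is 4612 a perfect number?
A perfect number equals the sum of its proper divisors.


Proper divisors of 4612: 1, 2, 4, 1153, 2306
Sum = 1 + 2 + 4 + 1153 + 2306 = 3466

No, 4612 is not perfect (3466 ≠ 4612)


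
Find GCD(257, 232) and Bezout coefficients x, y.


Tabular extended Euclidean (each row: r = 257*s + 232*t):
r=257, s=1, t=0
r=232, s=0, t=1
q=1: r=25, s=1, t=-1   [257*(1) + 232*(-1) = 25]
q=9: r=7, s=-9, t=10   [257*(-9) + 232*(10) = 7]
q=3: r=4, s=28, t=-31   [257*(28) + 232*(-31) = 4]
q=1: r=3, s=-37, t=41   [257*(-37) + 232*(41) = 3]
q=1: r=1, s=65, t=-72   [257*(65) + 232*(-72) = 1]
q=3: r=0, s=-232, t=257   [257*(-232) + 232*(257) = 0]
GCD = 1; from the row with r=1: x=65, y=-72
Check: 257*(65) + 232*(-72) = 16705 - 16704 = 1

GCD = 1, x = 65, y = -72


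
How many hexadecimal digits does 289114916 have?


289114916 in base 16 = 113B8B24
Number of digits = 8

8 digits (base 16)


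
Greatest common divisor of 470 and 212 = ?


470 = 2 * 212 + 46
212 = 4 * 46 + 28
46 = 1 * 28 + 18
28 = 1 * 18 + 10
18 = 1 * 10 + 8
10 = 1 * 8 + 2
8 = 4 * 2 + 0
GCD = 2


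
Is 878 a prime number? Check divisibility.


878 / 2 = 439 (exact division)
878 is NOT prime.

No, 878 is not prime


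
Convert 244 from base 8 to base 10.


244 (base 8) = 164 (decimal)
164 (decimal) = 164 (base 10)


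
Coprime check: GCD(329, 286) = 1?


Euclidean algorithm:
329 = 1 * 286 + 43
286 = 6 * 43 + 28
43 = 1 * 28 + 15
28 = 1 * 15 + 13
15 = 1 * 13 + 2
13 = 6 * 2 + 1
2 = 2 * 1 + 0
GCD(329, 286) = 1

Yes, coprime (GCD = 1)


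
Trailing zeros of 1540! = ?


floor(1540/5) = 308
floor(1540/25) = 61
floor(1540/125) = 12
floor(1540/625) = 2
Total = 383

383 trailing zeros


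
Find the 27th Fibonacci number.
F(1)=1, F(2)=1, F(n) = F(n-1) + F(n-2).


Sequence: 1, 1, 2, 3, 5, 8, 13, 21, 34, 55, 89, 144, 233, 377, 610, 987, 1597, 2584, 4181, 6765, 10946, 17711, 28657, 46368, 75025, 121393, 196418
F(27) = 196418


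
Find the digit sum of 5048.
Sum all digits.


5 + 0 + 4 + 8 = 17


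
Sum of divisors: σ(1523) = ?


Divisors of 1523: 1, 1523
Sum = 1 + 1523 = 1524

σ(1523) = 1524


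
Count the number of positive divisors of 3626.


3626 = 2^1 × 7^2 × 37^1
d(3626) = (1+1) × (2+1) × (1+1) = 12

12 divisors


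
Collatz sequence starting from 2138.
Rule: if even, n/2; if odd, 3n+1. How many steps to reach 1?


2138 → 1069 → 3208 → 1604 → 802 → 401 → 1204 → 602 → 301 → 904 → 452 → 226 → 113 → 340 → 170 → 85 → 256 → 128 → 64 → 32 → 16 → 8 → 4 → 2 → 1
Total steps = 24

24 steps


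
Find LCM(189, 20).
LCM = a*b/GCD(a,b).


GCD(189, 20) = 1
LCM = 189*20/1 = 3780/1 = 3780

LCM = 3780


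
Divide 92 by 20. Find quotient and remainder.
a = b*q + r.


92 = 20 * 4 + 12
Check: 80 + 12 = 92

q = 4, r = 12


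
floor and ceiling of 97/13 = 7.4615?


97/13 = 7.4615
floor = 7
ceil = 8

floor = 7, ceil = 8


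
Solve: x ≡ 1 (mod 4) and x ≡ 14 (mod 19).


M = 4*19 = 76
M1 = M/4 = 19, M2 = M/19 = 4
M1^(-1) mod 4 = 3, M2^(-1) mod 19 = 5
x = 1*19*3 + 14*4*5 = 337
337 mod 76 = 33
Check: 33 mod 4 = 1 ✓, 33 mod 19 = 14 ✓

x ≡ 33 (mod 76)


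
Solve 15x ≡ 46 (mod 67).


GCD(15, 67) = 1, unique solution
a^(-1) mod 67 = 9
x = 9 * 46 mod 67 = 12

x ≡ 12 (mod 67)


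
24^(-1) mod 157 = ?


Use the extended Euclidean algorithm on (157, 24); each row r = 157*s + 24*t:
r=157, s=1, t=0
r=24, s=0, t=1
q=6: r=13, s=1, t=-6   [157*(1) + 24*(-6) = 13]
q=1: r=11, s=-1, t=7   [157*(-1) + 24*(7) = 11]
q=1: r=2, s=2, t=-13   [157*(2) + 24*(-13) = 2]
q=5: r=1, s=-11, t=72   [157*(-11) + 24*(72) = 1]
q=2: r=0, s=24, t=-157   [157*(24) + 24*(-157) = 0]
GCD = 1 with t = 72, so 24*(72) ≡ 1 (mod 157)
Inverse = 72 mod 157 = 72
Check: 24 * 72 = 1728 ≡ 1 (mod 157)

24^(-1) ≡ 72 (mod 157)


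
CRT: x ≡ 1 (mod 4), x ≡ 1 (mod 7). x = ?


M = 4*7 = 28
M1 = M/4 = 7, M2 = M/7 = 4
M1^(-1) mod 4 = 3, M2^(-1) mod 7 = 2
x = 1*7*3 + 1*4*2 = 29
29 mod 28 = 1
Check: 1 mod 4 = 1 ✓, 1 mod 7 = 1 ✓

x ≡ 1 (mod 28)


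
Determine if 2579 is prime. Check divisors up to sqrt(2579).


Check divisors up to sqrt(2579) = 50.7839
No divisors found.
2579 is prime.

Yes, 2579 is prime
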